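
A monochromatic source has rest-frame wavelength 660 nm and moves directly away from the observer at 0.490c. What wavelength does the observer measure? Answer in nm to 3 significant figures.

Relativistic Doppler: λ_obs = λ_src √((1+β)/(1−β))
= 660 × √(1.4900/0.51000) = 660 × 1.7093 = 1130 nm

λ_obs ≈ 1130 nm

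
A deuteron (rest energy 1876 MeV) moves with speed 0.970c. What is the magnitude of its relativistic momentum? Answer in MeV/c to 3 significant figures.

p ≈ 7490 MeV/c

γ = 1/√(1 − 0.970²) = 4.1135
p = γβm₀c = 4.1135 × 0.970 × 1876 MeV/c = 7490 MeV/c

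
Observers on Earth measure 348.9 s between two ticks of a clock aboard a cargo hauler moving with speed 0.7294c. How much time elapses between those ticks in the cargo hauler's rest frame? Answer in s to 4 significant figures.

τ₀ ≈ 238.7 s

γ = 1/√(1 − 0.7294²) = 1.46180
Proper time: τ₀ = Δt/γ = 348.9/1.46180 = 238.7 s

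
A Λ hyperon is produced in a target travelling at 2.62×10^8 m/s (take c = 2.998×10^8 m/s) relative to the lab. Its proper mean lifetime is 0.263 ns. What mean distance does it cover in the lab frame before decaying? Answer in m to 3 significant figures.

β = v/c = 2.62×10^8 / 2.998×10^8 = 0.87392
γ = 1/√(1 − 0.87392²) = 2.0573
Dilated lifetime: Δt = γτ₀ = 2.0573 × 0.263 ns = 0.54107 ns
d = vΔt = 0.87392c × 0.54107 ns = 2.6200×10^8 m/s × 5.4107×10^-10 s = 0.142 m

d ≈ 0.142 m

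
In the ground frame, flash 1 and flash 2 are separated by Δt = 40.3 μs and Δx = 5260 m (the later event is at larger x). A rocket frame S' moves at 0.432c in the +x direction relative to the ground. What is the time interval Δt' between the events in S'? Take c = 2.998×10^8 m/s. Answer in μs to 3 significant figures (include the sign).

γ = 1/√(1 − 0.432²) = 1.1088
Δt' = γ(Δt − vΔx/c²) = 1.1088 × (40.3 μs − 0.432×5260 m / (2.998×10^8 m/s))
= 1.1088 × (32.721 μs) = 36.3 μs

Δt' ≈ 36.3 μs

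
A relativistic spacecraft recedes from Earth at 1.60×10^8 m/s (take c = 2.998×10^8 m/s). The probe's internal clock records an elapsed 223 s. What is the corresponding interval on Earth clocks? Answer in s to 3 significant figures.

Δt ≈ 264 s

β = v/c = 1.60×10^8 / 2.998×10^8 = 0.53369
γ = 1/√(1 − 0.53369²) = 1.1825
Time dilation: Δt = γτ₀ = 1.1825 × 223 s = 264 s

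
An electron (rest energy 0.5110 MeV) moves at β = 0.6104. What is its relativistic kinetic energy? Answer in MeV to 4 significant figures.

K ≈ 0.1341 MeV

γ = 1/√(1 − 0.6104²) = 1.26248
K = (γ − 1)m₀c² = (1.26248 − 1) × 0.5110 MeV = 0.262477 × 0.5110 MeV = 0.1341 MeV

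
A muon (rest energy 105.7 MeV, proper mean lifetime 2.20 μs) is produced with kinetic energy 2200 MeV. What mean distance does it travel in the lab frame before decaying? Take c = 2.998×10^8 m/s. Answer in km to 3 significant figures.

γ = 1 + K/(m₀c²) = 1 + 2200/105.7 = 21.814
β = √(1 − 1/γ²) = 0.99895
Dilated lifetime: γτ₀ = 21.814 × 2.20 μs = 47.990 μs
d = βc·γτ₀ = 0.99895 × (2.998×10^8 m/s) × 4.7990×10^-5 s = 14.4 km

d ≈ 14.4 km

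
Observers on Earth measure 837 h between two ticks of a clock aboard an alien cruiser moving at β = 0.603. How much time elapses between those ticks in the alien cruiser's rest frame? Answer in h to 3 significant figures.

τ₀ ≈ 668 h

γ = 1/√(1 − 0.603²) = 1.2535
Proper time: τ₀ = Δt/γ = 837/1.2535 = 668 h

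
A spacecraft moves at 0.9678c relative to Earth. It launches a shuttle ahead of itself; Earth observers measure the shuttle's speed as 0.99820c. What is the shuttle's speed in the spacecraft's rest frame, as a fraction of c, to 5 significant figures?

Inverse velocity addition: u' = (u − v)/(1 − uv/c²)
= (0.99820 − 0.9678)/(1 − 0.99820×0.9678) = 0.030400/0.03394204 = 0.89564

u' ≈ 0.89564c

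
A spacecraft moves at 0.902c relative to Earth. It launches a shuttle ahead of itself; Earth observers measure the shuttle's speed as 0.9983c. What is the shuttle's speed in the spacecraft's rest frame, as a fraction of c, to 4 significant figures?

Inverse velocity addition: u' = (u − v)/(1 − uv/c²)
= (0.9983 − 0.902)/(1 − 0.9983×0.902) = 0.09630/0.0995334 = 0.9675

u' ≈ 0.9675c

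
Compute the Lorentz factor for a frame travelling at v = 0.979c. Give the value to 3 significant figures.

γ ≈ 4.91

γ = 1/√(1 − β²) = 1/√(1 − 0.979²) = 1/√(0.041559) = 4.91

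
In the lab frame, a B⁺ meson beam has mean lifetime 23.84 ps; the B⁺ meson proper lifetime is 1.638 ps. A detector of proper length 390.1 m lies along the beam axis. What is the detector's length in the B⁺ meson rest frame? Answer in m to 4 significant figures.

Time dilation ⇒ γ = Δt/τ₀ = 23.84/1.638 = 14.5543
Length contraction: L = L₀/γ = 390.1/14.5543 = 26.80 m

L ≈ 26.80 m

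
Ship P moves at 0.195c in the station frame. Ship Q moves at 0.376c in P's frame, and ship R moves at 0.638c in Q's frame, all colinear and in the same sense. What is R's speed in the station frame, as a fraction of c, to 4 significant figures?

Compose boost 2: (0.376 + 0.195)/(1 + 0.376×0.195) = 0.5710/1.07332 = 0.531994
Compose boost 3: (0.638 + 0.531994)/(1 + 0.638×0.531994) = 1.16999/1.33941 = 0.8735

u ≈ 0.8735c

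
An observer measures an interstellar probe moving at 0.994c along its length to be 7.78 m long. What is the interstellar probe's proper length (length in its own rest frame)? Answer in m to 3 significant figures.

γ = 1/√(1 − 0.994²) = 9.1424
L₀ = γL = 9.1424 × 7.78 = 71.1 m

L₀ ≈ 71.1 m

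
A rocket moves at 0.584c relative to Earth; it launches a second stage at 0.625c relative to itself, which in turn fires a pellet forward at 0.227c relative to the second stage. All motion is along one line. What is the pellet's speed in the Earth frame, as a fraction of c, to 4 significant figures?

u ≈ 0.9264c

Compose boost 2: (0.625 + 0.584)/(1 + 0.625×0.584) = 1.209/1.36500 = 0.885714
Compose boost 3: (0.227 + 0.885714)/(1 + 0.227×0.885714) = 1.11271/1.20106 = 0.9264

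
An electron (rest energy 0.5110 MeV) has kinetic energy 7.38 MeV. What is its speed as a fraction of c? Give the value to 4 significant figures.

γ = 1 + K/(m₀c²) = 1 + 7.38/0.5110 = 15.4423
β = √(1 − 1/γ²) = 0.9979

β ≈ 0.9979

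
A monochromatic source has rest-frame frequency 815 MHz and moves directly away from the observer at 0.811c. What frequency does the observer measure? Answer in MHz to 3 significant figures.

f_obs ≈ 263 MHz

Relativistic Doppler: f_obs = f_src √((1−β)/(1+β))
= 815 × √(0.18900/1.8110) = 815 × 0.32305 = 263 MHz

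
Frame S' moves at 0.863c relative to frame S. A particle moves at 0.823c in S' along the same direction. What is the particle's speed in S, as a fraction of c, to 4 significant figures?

u ≈ 0.9858c

Relativistic velocity addition: u = (u' + v)/(1 + u'v/c²)
= (0.823 + 0.863)/(1 + 0.823×0.863) = 1.686/1.71025 = 0.9858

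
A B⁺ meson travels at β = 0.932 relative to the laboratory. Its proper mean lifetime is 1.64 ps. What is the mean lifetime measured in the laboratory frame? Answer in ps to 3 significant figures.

γ = 1/√(1 − 0.932²) = 2.7589
Time dilation: Δt = γτ₀ = 2.7589 × 1.64 ps = 4.52 ps

Δt ≈ 4.52 ps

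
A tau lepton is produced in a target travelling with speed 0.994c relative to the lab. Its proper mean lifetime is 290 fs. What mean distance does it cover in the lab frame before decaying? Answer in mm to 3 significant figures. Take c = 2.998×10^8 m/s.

γ = 1/√(1 − 0.994²) = 9.1424
Dilated lifetime: Δt = γτ₀ = 9.1424 × 290 fs = 2651.3 fs
d = vΔt = 0.994c × 2651.3 fs = 2.9800×10^8 m/s × 2.6513×10^-12 s = 0.790 mm

d ≈ 0.790 mm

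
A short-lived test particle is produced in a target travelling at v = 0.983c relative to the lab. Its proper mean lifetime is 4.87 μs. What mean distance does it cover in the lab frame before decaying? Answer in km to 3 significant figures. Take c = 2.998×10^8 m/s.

γ = 1/√(1 − 0.983²) = 5.4465
Dilated lifetime: Δt = γτ₀ = 5.4465 × 4.87 μs = 26.524 μs
d = vΔt = 0.983c × 26.524 μs = 2.9470×10^8 m/s × 2.6524×10^-5 s = 7.82 km

d ≈ 7.82 km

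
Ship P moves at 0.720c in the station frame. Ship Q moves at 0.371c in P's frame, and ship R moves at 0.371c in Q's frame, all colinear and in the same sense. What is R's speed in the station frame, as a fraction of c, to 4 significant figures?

Compose boost 2: (0.371 + 0.720)/(1 + 0.371×0.720) = 1.091/1.26712 = 0.861008
Compose boost 3: (0.371 + 0.861008)/(1 + 0.371×0.861008) = 1.23201/1.31943 = 0.9337

u ≈ 0.9337c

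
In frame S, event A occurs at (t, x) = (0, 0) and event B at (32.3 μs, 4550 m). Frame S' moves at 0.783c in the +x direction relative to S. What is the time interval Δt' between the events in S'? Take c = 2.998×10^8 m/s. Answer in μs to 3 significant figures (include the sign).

γ = 1/√(1 − 0.783²) = 1.6077
Δt' = γ(Δt − vΔx/c²) = 1.6077 × (32.3 μs − 0.783×4550 m / (2.998×10^8 m/s))
= 1.6077 × (20.417 μs) = 32.8 μs

Δt' ≈ 32.8 μs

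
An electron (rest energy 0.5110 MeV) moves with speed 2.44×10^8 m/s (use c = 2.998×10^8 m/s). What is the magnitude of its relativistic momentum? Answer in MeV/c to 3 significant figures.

p ≈ 0.716 MeV/c

β = v/c = 2.44×10^8 / 2.998×10^8 = 0.81388
γ = 1/√(1 − 0.81388²) = 1.7211
p = γβm₀c = 1.7211 × 0.81388 × 0.5110 MeV/c = 0.716 MeV/c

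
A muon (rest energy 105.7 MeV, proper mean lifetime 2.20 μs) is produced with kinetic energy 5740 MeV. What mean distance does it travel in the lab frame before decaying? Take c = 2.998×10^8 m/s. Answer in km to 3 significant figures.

γ = 1 + K/(m₀c²) = 1 + 5740/105.7 = 55.305
β = √(1 − 1/γ²) = 0.99984
Dilated lifetime: γτ₀ = 55.305 × 2.20 μs = 121.67 μs
d = βc·γτ₀ = 0.99984 × (2.998×10^8 m/s) × 0.00012167 s = 36.5 km

d ≈ 36.5 km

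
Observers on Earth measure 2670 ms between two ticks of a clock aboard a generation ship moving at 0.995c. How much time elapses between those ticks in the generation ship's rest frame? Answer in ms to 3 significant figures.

γ = 1/√(1 − 0.995²) = 10.013
Proper time: τ₀ = Δt/γ = 2670/10.013 = 267 ms

τ₀ ≈ 267 ms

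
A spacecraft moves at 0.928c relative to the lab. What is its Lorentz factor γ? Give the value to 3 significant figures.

γ = 1/√(1 − β²) = 1/√(1 − 0.928²) = 1/√(0.13882) = 2.68

γ ≈ 2.68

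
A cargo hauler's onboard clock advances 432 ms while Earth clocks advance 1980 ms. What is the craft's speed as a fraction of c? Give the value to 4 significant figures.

γ = Δt/τ₀ = 1980/432 = 4.58333
β = √(1 − 1/γ²) = √(1 − 1/4.58333²) = 0.9759

β ≈ 0.9759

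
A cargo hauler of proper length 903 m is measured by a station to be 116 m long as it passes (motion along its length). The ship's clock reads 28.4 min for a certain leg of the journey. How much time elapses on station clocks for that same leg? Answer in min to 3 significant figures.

Δt ≈ 221 min

Length contraction ⇒ γ = L₀/L = 903/116 = 7.7845
Time dilation: Δt = γτ₀ = 7.7845 × 28.4 min = 221 min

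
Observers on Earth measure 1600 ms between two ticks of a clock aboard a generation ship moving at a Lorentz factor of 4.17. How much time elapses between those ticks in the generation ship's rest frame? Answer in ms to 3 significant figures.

τ₀ ≈ 384 ms

γ = 4.17 (given)
Proper time: τ₀ = Δt/γ = 1600/4.17 = 384 ms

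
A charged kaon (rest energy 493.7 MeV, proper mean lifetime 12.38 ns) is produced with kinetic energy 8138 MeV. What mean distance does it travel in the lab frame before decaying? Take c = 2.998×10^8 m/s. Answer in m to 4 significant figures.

γ = 1 + K/(m₀c²) = 1 + 8138/493.7 = 17.4837
β = √(1 − 1/γ²) = 0.998363
Dilated lifetime: γτ₀ = 17.4837 × 12.38 ns = 216.448 ns
d = βc·γτ₀ = 0.998363 × (2.998×10^8 m/s) × 2.16448×10^-7 s = 64.78 m

d ≈ 64.78 m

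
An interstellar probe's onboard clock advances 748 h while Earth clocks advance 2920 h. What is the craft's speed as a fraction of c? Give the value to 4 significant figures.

γ = Δt/τ₀ = 2920/748 = 3.90374
β = √(1 − 1/γ²) = √(1 − 1/3.90374²) = 0.9666

β ≈ 0.9666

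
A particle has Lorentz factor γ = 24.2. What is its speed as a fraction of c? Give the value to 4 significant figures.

β ≈ 0.9991

β = √(1 − 1/γ²) = √(1 − 1/24.2²) = √(0.998292) = 0.9991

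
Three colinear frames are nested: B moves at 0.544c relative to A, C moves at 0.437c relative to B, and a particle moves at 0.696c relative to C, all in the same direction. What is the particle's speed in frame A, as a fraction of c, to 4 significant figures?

u ≈ 0.9594c

Compose boost 2: (0.437 + 0.544)/(1 + 0.437×0.544) = 0.9810/1.23773 = 0.792581
Compose boost 3: (0.696 + 0.792581)/(1 + 0.696×0.792581) = 1.48858/1.55164 = 0.9594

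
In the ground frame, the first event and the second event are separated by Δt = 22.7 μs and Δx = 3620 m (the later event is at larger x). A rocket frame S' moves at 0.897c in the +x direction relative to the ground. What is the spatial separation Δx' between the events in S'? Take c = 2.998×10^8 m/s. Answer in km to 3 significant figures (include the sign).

γ = 1/√(1 − 0.897²) = 2.2623
Δx' = γ(Δx − vΔt) = 2.2623 × (3620 m − 0.897×(2.998×10^8 m/s)×22.7×10^-6 s)
= 2.2623 × (-2484.5 m) = -5.62 km

Δx' ≈ -5.62 km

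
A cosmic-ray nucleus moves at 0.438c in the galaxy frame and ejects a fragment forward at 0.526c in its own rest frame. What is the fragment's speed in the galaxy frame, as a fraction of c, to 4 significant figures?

Compose boost 2: (0.526 + 0.438)/(1 + 0.526×0.438) = 0.9640/1.23039 = 0.7835

u ≈ 0.7835c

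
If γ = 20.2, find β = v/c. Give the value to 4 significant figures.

β ≈ 0.9988

β = √(1 − 1/γ²) = √(1 − 1/20.2²) = √(0.997549) = 0.9988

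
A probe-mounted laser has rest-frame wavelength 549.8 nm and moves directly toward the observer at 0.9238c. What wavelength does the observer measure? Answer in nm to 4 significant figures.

λ_obs ≈ 109.4 nm

Relativistic Doppler: λ_obs = λ_src √((1−β)/(1+β))
= 549.8 × √(0.0762000/1.92380) = 549.8 × 0.199020 = 109.4 nm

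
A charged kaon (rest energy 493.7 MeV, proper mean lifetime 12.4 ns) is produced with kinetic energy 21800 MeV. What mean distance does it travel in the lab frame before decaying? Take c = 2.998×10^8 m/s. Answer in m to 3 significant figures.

d ≈ 168 m

γ = 1 + K/(m₀c²) = 1 + 21800/493.7 = 45.156
β = √(1 − 1/γ²) = 0.99975
Dilated lifetime: γτ₀ = 45.156 × 12.4 ns = 559.94 ns
d = βc·γτ₀ = 0.99975 × (2.998×10^8 m/s) × 5.5994×10^-7 s = 168 m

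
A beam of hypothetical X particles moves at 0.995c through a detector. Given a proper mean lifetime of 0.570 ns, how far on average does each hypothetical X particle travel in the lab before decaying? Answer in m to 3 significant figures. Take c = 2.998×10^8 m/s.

γ = 1/√(1 − 0.995²) = 10.013
Dilated lifetime: Δt = γτ₀ = 10.013 × 0.570 ns = 5.7071 ns
d = vΔt = 0.995c × 5.7071 ns = 2.9830×10^8 m/s × 5.7071×10^-9 s = 1.70 m

d ≈ 1.70 m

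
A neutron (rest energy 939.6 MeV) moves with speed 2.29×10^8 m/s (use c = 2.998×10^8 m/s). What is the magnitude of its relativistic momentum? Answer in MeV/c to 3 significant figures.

p ≈ 1110 MeV/c

β = v/c = 2.29×10^8 / 2.998×10^8 = 0.76384
γ = 1/√(1 − 0.76384²) = 1.5494
p = γβm₀c = 1.5494 × 0.76384 × 939.6 MeV/c = 1110 MeV/c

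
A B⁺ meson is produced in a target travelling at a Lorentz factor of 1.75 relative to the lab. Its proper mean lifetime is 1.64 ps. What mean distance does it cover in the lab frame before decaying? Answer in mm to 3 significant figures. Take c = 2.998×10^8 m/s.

d ≈ 0.706 mm

β = √(1 − 1/γ²) = √(1 − 1/1.75²) = 0.82065
Dilated lifetime: Δt = γτ₀ = 1.75 × 1.64 ps = 2.8700 ps
d = vΔt = 0.82065c × 2.8700 ps = 2.4603×10^8 m/s × 2.8700×10^-12 s = 0.706 mm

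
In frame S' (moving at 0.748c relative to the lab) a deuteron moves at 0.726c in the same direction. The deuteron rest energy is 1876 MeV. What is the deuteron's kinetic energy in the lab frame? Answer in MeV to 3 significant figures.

u_lab = (0.726 + 0.748)/(1 + 0.726×0.748) = 0.955252
γ = 1/√(1 − 0.955252²) = 3.3807
K = (γ − 1)m₀c² = (3.3807 − 1) × 1876 = 2.3807 × 1876 = 4470 MeV

K ≈ 4470 MeV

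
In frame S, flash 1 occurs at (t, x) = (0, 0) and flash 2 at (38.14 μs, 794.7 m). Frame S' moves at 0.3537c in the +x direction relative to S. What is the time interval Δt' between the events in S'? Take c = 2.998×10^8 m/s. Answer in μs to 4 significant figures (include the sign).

Δt' ≈ 39.77 μs

γ = 1/√(1 − 0.3537²) = 1.06911
Δt' = γ(Δt − vΔx/c²) = 1.06911 × (38.14 μs − 0.3537×794.7 m / (2.998×10^8 m/s))
= 1.06911 × (37.2024 μs) = 39.77 μs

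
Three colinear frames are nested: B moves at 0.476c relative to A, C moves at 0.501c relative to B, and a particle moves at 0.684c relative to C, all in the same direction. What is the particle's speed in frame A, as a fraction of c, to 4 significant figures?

Compose boost 2: (0.501 + 0.476)/(1 + 0.501×0.476) = 0.9770/1.23848 = 0.788873
Compose boost 3: (0.684 + 0.788873)/(1 + 0.684×0.788873) = 1.47287/1.53959 = 0.9567

u ≈ 0.9567c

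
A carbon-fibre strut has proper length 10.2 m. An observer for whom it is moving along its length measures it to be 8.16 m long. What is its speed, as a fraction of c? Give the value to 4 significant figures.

γ = L₀/L = 10.2/8.16 = 1.25000
β = √(1 − 1/γ²) = 0.6000

β ≈ 0.6000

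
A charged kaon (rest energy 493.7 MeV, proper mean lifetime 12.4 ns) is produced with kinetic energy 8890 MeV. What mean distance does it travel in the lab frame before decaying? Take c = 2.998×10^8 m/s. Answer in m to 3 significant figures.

d ≈ 70.6 m

γ = 1 + K/(m₀c²) = 1 + 8890/493.7 = 19.007
β = √(1 − 1/γ²) = 0.99862
Dilated lifetime: γτ₀ = 19.007 × 12.4 ns = 235.69 ns
d = βc·γτ₀ = 0.99862 × (2.998×10^8 m/s) × 2.3569×10^-7 s = 70.6 m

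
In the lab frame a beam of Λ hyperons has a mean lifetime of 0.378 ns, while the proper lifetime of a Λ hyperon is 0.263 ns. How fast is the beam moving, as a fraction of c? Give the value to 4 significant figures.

γ = Δt/τ₀ = 0.378/0.263 = 1.43726
β = √(1 − 1/γ²) = √(1 − 1/1.43726²) = 0.7183

β ≈ 0.7183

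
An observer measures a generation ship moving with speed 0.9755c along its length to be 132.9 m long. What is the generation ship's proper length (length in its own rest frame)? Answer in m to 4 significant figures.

L₀ ≈ 604.1 m

γ = 1/√(1 − 0.9755²) = 4.54547
L₀ = γL = 4.54547 × 132.9 = 604.1 m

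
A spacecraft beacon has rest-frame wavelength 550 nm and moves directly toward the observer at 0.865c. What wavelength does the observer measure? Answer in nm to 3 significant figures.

Relativistic Doppler: λ_obs = λ_src √((1−β)/(1+β))
= 550 × √(0.13500/1.8650) = 550 × 0.26905 = 148 nm

λ_obs ≈ 148 nm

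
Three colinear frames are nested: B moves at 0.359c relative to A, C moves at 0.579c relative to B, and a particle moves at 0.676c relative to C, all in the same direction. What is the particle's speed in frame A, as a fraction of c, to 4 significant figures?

Compose boost 2: (0.579 + 0.359)/(1 + 0.579×0.359) = 0.9380/1.20786 = 0.776579
Compose boost 3: (0.676 + 0.776579)/(1 + 0.676×0.776579) = 1.45258/1.52497 = 0.9525

u ≈ 0.9525c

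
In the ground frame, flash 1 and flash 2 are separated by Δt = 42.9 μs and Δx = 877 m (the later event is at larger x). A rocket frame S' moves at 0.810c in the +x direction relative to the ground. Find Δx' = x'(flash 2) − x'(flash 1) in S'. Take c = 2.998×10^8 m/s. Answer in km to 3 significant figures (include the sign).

Δx' ≈ -16.3 km

γ = 1/√(1 − 0.810²) = 1.7052
Δx' = γ(Δx − vΔt) = 1.7052 × (877 m − 0.810×(2.998×10^8 m/s)×42.9×10^-6 s)
= 1.7052 × (-9540.8 m) = -16.3 km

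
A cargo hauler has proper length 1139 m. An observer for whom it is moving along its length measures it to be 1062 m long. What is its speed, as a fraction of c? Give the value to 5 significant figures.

γ = L₀/L = 1139/1062 = 1.072505
β = √(1 − 1/γ²) = 0.36144

β ≈ 0.36144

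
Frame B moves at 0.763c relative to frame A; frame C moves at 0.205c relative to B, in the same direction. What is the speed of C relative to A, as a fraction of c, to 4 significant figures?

Compose boost 2: (0.205 + 0.763)/(1 + 0.205×0.763) = 0.9680/1.15641 = 0.8371

u ≈ 0.8371c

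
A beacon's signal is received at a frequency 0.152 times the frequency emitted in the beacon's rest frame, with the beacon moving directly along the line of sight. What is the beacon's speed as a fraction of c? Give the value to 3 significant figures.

β ≈ 0.955

f_obs/f_src = √((1−β)/(1+β)) = 0.152  ⇒  (1−β)/(1+β) = 0.023104
β = |1 − D²|/(1 + D²) = |1 − 0.023104|/(1 + 0.023104) = 0.955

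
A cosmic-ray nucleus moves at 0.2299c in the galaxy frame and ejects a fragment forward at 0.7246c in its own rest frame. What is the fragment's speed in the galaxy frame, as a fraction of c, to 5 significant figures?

u ≈ 0.81820c

Compose boost 2: (0.7246 + 0.2299)/(1 + 0.7246×0.2299) = 0.95450/1.166586 = 0.81820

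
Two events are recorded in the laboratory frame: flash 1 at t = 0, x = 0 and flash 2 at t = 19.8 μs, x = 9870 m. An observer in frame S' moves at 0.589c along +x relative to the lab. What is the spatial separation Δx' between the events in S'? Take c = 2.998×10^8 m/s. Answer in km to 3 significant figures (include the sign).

γ = 1/√(1 − 0.589²) = 1.2374
Δx' = γ(Δx − vΔt) = 1.2374 × (9870 m − 0.589×(2.998×10^8 m/s)×19.8×10^-6 s)
= 1.2374 × (6373.7 m) = 7.89 km

Δx' ≈ 7.89 km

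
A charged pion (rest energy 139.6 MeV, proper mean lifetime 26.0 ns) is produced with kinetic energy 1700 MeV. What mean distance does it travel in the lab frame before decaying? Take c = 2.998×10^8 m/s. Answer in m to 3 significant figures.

d ≈ 102 m

γ = 1 + K/(m₀c²) = 1 + 1700/139.6 = 13.178
β = √(1 − 1/γ²) = 0.99712
Dilated lifetime: γτ₀ = 13.178 × 26.0 ns = 342.62 ns
d = βc·γτ₀ = 0.99712 × (2.998×10^8 m/s) × 3.4262×10^-7 s = 102 m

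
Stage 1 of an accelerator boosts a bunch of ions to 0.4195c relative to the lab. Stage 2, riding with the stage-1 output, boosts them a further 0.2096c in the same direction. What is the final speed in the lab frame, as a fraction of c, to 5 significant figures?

Compose boost 2: (0.2096 + 0.4195)/(1 + 0.2096×0.4195) = 0.62910/1.087927 = 0.57826

u ≈ 0.57826c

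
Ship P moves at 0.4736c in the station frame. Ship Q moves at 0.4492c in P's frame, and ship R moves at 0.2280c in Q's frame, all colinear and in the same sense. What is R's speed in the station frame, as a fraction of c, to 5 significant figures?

Compose boost 2: (0.4492 + 0.4736)/(1 + 0.4492×0.4736) = 0.92280/1.212741 = 0.7609208
Compose boost 3: (0.2280 + 0.7609208)/(1 + 0.2280×0.7609208) = 0.9889208/1.173490 = 0.84272

u ≈ 0.84272c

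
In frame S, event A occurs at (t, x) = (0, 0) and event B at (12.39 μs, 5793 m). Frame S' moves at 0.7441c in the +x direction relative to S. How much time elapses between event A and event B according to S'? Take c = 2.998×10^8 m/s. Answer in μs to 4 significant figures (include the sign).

Δt' ≈ -2.976 μs

γ = 1/√(1 − 0.7441²) = 1.49685
Δt' = γ(Δt − vΔx/c²) = 1.49685 × (12.39 μs − 0.7441×5793 m / (2.998×10^8 m/s))
= 1.49685 × (-1.98816 μs) = -2.976 μs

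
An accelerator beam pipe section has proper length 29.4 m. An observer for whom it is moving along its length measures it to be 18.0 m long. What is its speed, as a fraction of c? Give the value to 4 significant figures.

β ≈ 0.7907

γ = L₀/L = 29.4/18.0 = 1.63333
β = √(1 − 1/γ²) = 0.7907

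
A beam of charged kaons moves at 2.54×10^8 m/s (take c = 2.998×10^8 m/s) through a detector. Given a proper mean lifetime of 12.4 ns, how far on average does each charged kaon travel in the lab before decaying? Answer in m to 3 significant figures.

β = v/c = 2.54×10^8 / 2.998×10^8 = 0.84723
γ = 1/√(1 − 0.84723²) = 1.8824
Dilated lifetime: Δt = γτ₀ = 1.8824 × 12.4 ns = 23.342 ns
d = vΔt = 0.84723c × 23.342 ns = 2.5400×10^8 m/s × 2.3342×10^-8 s = 5.93 m

d ≈ 5.93 m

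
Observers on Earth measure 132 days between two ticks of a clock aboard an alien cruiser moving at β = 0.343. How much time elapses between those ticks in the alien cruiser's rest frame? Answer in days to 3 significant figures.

γ = 1/√(1 − 0.343²) = 1.0646
Proper time: τ₀ = Δt/γ = 132/1.0646 = 124 days

τ₀ ≈ 124 days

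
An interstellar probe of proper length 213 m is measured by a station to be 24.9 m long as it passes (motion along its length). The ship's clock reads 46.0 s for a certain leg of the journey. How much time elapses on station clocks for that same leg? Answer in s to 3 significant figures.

Δt ≈ 393 s

Length contraction ⇒ γ = L₀/L = 213/24.9 = 8.5542
Time dilation: Δt = γτ₀ = 8.5542 × 46.0 s = 393 s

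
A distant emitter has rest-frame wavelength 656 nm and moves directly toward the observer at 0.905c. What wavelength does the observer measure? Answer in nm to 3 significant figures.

λ_obs ≈ 146 nm

Relativistic Doppler: λ_obs = λ_src √((1−β)/(1+β))
= 656 × √(0.095000/1.9050) = 656 × 0.22331 = 146 nm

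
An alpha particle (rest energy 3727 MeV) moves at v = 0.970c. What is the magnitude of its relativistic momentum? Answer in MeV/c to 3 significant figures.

p ≈ 14900 MeV/c

γ = 1/√(1 − 0.970²) = 4.1135
p = γβm₀c = 4.1135 × 0.970 × 3727 MeV/c = 14900 MeV/c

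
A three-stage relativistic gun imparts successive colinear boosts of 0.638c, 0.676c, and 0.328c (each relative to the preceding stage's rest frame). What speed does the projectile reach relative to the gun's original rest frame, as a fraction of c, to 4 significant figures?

u ≈ 0.9577c

Compose boost 2: (0.676 + 0.638)/(1 + 0.676×0.638) = 1.314/1.43129 = 0.918054
Compose boost 3: (0.328 + 0.918054)/(1 + 0.328×0.918054) = 1.24605/1.30112 = 0.9577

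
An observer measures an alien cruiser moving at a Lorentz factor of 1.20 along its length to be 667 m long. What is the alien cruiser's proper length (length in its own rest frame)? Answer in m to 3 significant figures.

γ = 1.20 (given)
L₀ = γL = 1.20 × 667 = 800 m

L₀ ≈ 800 m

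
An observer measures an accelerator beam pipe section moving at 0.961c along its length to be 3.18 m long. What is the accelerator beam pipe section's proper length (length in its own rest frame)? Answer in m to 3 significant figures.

L₀ ≈ 11.5 m

γ = 1/√(1 − 0.961²) = 3.6160
L₀ = γL = 3.6160 × 3.18 = 11.5 m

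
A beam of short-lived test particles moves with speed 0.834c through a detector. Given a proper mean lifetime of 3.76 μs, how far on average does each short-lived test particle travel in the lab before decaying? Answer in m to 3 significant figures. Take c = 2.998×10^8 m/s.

d ≈ 1700 m

γ = 1/√(1 − 0.834²) = 1.8124
Dilated lifetime: Δt = γτ₀ = 1.8124 × 3.76 μs = 6.8145 μs
d = vΔt = 0.834c × 6.8145 μs = 2.5003×10^8 m/s × 6.8145×10^-6 s = 1700 m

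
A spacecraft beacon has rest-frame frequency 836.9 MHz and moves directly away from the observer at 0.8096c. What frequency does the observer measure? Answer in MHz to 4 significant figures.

f_obs ≈ 271.5 MHz

Relativistic Doppler: f_obs = f_src √((1−β)/(1+β))
= 836.9 × √(0.190400/1.80960) = 836.9 × 0.324371 = 271.5 MHz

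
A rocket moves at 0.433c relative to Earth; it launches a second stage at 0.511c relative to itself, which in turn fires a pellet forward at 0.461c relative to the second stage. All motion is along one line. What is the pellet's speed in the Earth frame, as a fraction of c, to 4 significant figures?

u ≈ 0.9098c

Compose boost 2: (0.511 + 0.433)/(1 + 0.511×0.433) = 0.9440/1.22126 = 0.772970
Compose boost 3: (0.461 + 0.772970)/(1 + 0.461×0.772970) = 1.23397/1.35634 = 0.9098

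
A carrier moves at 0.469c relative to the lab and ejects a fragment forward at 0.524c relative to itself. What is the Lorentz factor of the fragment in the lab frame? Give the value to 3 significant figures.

u_lab = (0.524 + 0.469)/(1 + 0.524×0.469) = 0.9930/1.24576 = 0.797106
γ = 1/√(1 − 0.797106²) = 1.66

γ ≈ 1.66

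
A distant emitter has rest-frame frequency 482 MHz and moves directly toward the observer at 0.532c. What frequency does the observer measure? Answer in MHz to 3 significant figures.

Relativistic Doppler: f_obs = f_src √((1+β)/(1−β))
= 482 × √(1.5320/0.46800) = 482 × 1.8093 = 872 MHz

f_obs ≈ 872 MHz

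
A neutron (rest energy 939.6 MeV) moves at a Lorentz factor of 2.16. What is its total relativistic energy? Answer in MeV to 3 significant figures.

E ≈ 2030 MeV

γ = 2.16 (given)
E = γm₀c² = 2.16 × 939.6 MeV = 2030 MeV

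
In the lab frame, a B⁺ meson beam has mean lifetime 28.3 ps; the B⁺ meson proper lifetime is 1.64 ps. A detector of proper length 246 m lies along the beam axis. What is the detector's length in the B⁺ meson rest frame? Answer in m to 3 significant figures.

Time dilation ⇒ γ = Δt/τ₀ = 28.3/1.64 = 17.256
Length contraction: L = L₀/γ = 246/17.256 = 14.3 m

L ≈ 14.3 m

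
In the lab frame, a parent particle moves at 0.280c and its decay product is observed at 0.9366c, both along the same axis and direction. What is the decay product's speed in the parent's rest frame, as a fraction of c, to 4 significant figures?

u' ≈ 0.8900c

Inverse velocity addition: u' = (u − v)/(1 − uv/c²)
= (0.9366 − 0.280)/(1 − 0.9366×0.280) = 0.6566/0.737752 = 0.8900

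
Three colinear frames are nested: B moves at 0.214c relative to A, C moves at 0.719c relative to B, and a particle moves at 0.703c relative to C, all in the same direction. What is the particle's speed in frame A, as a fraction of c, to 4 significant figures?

Compose boost 2: (0.719 + 0.214)/(1 + 0.719×0.214) = 0.9330/1.15387 = 0.808586
Compose boost 3: (0.703 + 0.808586)/(1 + 0.703×0.808586) = 1.51159/1.56844 = 0.9638

u ≈ 0.9638c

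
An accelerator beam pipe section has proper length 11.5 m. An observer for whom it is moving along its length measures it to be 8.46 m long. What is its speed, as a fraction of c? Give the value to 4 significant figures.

γ = L₀/L = 11.5/8.46 = 1.35934
β = √(1 − 1/γ²) = 0.6774

β ≈ 0.6774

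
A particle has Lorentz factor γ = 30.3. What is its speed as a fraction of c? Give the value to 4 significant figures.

β ≈ 0.9995

β = √(1 − 1/γ²) = √(1 − 1/30.3²) = √(0.998911) = 0.9995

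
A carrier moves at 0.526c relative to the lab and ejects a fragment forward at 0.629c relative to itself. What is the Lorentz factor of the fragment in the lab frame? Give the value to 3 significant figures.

u_lab = (0.629 + 0.526)/(1 + 0.629×0.526) = 1.155/1.33085 = 0.867864
γ = 1/√(1 − 0.867864²) = 2.01

γ ≈ 2.01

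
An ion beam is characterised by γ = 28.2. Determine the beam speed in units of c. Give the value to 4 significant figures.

β = √(1 − 1/γ²) = √(1 − 1/28.2²) = √(0.998743) = 0.9994

β ≈ 0.9994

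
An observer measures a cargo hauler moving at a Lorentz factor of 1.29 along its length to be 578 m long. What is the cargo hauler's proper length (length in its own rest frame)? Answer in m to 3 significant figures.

γ = 1.29 (given)
L₀ = γL = 1.29 × 578 = 746 m

L₀ ≈ 746 m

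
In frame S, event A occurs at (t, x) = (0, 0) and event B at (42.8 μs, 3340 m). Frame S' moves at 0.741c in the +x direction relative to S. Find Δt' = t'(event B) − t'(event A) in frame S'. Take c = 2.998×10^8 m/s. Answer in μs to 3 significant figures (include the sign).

Δt' ≈ 51.4 μs

γ = 1/√(1 − 0.741²) = 1.4892
Δt' = γ(Δt − vΔx/c²) = 1.4892 × (42.8 μs − 0.741×3340 m / (2.998×10^8 m/s))
= 1.4892 × (34.545 μs) = 51.4 μs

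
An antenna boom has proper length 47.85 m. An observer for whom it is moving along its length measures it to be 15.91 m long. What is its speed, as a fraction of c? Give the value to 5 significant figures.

β ≈ 0.94310

γ = L₀/L = 47.85/15.91 = 3.007542
β = √(1 − 1/γ²) = 0.94310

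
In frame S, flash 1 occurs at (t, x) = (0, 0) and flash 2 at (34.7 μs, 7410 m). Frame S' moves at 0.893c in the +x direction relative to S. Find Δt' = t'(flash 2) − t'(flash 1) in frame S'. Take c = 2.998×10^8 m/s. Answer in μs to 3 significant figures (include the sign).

γ = 1/√(1 − 0.893²) = 2.2219
Δt' = γ(Δt − vΔx/c²) = 2.2219 × (34.7 μs − 0.893×7410 m / (2.998×10^8 m/s))
= 2.2219 × (12.628 μs) = 28.1 μs

Δt' ≈ 28.1 μs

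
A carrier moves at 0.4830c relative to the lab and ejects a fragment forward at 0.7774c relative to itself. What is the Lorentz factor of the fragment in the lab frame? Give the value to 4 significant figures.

u_lab = (0.7774 + 0.4830)/(1 + 0.7774×0.4830) = 1.2604/1.375484 = 0.9163319
γ = 1/√(1 − 0.9163319²) = 2.497

γ ≈ 2.497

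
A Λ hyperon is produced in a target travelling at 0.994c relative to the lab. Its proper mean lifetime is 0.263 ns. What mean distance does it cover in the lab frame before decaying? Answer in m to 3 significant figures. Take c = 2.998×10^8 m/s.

d ≈ 0.717 m

γ = 1/√(1 − 0.994²) = 9.1424
Dilated lifetime: Δt = γτ₀ = 9.1424 × 0.263 ns = 2.4045 ns
d = vΔt = 0.994c × 2.4045 ns = 2.9800×10^8 m/s × 2.4045×10^-9 s = 0.717 m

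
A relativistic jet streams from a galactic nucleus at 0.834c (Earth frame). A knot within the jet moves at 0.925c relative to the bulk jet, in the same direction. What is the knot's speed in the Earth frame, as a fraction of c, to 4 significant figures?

u ≈ 0.9930c

Relativistic velocity addition: u = (u' + v)/(1 + u'v/c²)
= (0.925 + 0.834)/(1 + 0.925×0.834) = 1.759/1.77145 = 0.9930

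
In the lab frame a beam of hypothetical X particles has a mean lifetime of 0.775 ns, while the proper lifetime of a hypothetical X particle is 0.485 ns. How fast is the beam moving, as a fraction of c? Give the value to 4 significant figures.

β ≈ 0.7800

γ = Δt/τ₀ = 0.775/0.485 = 1.59794
β = √(1 − 1/γ²) = √(1 − 1/1.59794²) = 0.7800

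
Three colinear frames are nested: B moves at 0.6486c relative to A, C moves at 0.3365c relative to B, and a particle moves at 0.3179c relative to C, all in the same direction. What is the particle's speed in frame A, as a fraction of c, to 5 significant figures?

u ≈ 0.89615c

Compose boost 2: (0.3365 + 0.6486)/(1 + 0.3365×0.6486) = 0.98510/1.218254 = 0.8086163
Compose boost 3: (0.3179 + 0.8086163)/(1 + 0.3179×0.8086163) = 1.126516/1.257059 = 0.89615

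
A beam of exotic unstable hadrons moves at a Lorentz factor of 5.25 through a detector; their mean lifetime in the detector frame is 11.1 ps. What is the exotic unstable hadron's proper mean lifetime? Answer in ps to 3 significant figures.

γ = 5.25 (given)
Proper time: τ₀ = Δt/γ = 11.1/5.25 = 2.11 ps

τ₀ ≈ 2.11 ps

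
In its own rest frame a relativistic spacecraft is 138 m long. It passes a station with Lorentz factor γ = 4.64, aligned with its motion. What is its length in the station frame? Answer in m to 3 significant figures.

L ≈ 29.7 m

γ = 4.64 (given)
Length contraction: L = L₀/γ = 138/4.64 = 29.7 m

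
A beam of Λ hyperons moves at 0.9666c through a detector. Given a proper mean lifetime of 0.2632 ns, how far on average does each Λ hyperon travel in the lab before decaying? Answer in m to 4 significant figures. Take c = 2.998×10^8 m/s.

γ = 1/√(1 − 0.9666²) = 3.90183
Dilated lifetime: Δt = γτ₀ = 3.90183 × 0.2632 ns = 1.02696 ns
d = vΔt = 0.9666c × 1.02696 ns = 2.89787×10^8 m/s × 1.02696×10^-9 s = 0.2976 m

d ≈ 0.2976 m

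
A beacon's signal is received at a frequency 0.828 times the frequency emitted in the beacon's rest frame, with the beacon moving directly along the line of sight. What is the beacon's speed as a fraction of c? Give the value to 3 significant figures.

f_obs/f_src = √((1−β)/(1+β)) = 0.828  ⇒  (1−β)/(1+β) = 0.68558
β = |1 − D²|/(1 + D²) = |1 − 0.68558|/(1 + 0.68558) = 0.187

β ≈ 0.187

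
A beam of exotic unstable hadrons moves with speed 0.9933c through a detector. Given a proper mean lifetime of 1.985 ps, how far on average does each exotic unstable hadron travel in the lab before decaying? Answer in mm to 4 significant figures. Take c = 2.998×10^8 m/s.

γ = 1/√(1 − 0.9933²) = 8.65319
Dilated lifetime: Δt = γτ₀ = 8.65319 × 1.985 ps = 17.1766 ps
d = vΔt = 0.9933c × 17.1766 ps = 2.97791×10^8 m/s × 1.71766×10^-11 s = 5.115 mm

d ≈ 5.115 mm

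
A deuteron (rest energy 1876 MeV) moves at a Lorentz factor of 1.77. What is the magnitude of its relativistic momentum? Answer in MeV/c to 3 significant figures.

β = √(1 − 1/γ²) = √(1 − 1/1.77²) = 0.82511
p = γβm₀c = 1.77 × 0.82511 × 1876 MeV/c = 2740 MeV/c

p ≈ 2740 MeV/c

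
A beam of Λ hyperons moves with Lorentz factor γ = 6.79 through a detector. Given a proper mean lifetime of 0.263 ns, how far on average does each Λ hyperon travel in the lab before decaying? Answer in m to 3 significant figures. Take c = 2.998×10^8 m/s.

β = √(1 − 1/γ²) = √(1 − 1/6.79²) = 0.98910
Dilated lifetime: Δt = γτ₀ = 6.79 × 0.263 ns = 1.7858 ns
d = vΔt = 0.98910c × 1.7858 ns = 2.9653×10^8 m/s × 1.7858×10^-9 s = 0.530 m

d ≈ 0.530 m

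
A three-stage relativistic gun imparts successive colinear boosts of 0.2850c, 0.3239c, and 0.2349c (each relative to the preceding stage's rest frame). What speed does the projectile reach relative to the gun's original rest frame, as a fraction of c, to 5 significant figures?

Compose boost 2: (0.3239 + 0.2850)/(1 + 0.3239×0.2850) = 0.60890/1.092312 = 0.5574417
Compose boost 3: (0.2349 + 0.5574417)/(1 + 0.2349×0.5574417) = 0.7923417/1.130943 = 0.70060

u ≈ 0.70060c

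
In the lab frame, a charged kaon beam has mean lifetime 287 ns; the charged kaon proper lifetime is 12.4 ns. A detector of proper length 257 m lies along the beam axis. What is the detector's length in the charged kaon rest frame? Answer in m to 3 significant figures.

Time dilation ⇒ γ = Δt/τ₀ = 287/12.4 = 23.145
Length contraction: L = L₀/γ = 257/23.145 = 11.1 m

L ≈ 11.1 m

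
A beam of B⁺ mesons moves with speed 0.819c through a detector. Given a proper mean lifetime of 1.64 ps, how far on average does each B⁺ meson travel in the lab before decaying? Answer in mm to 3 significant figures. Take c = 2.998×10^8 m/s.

d ≈ 0.702 mm

γ = 1/√(1 − 0.819²) = 1.7428
Dilated lifetime: Δt = γτ₀ = 1.7428 × 1.64 ps = 2.8582 ps
d = vΔt = 0.819c × 2.8582 ps = 2.4554×10^8 m/s × 2.8582×10^-12 s = 0.702 mm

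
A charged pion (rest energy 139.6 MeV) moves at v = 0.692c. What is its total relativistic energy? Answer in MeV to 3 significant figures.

γ = 1/√(1 − 0.692²) = 1.3852
E = γm₀c² = 1.3852 × 139.6 MeV = 193 MeV

E ≈ 193 MeV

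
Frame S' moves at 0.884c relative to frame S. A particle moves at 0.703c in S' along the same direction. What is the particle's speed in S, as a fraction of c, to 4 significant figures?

Relativistic velocity addition: u = (u' + v)/(1 + u'v/c²)
= (0.703 + 0.884)/(1 + 0.703×0.884) = 1.587/1.62145 = 0.9788

u ≈ 0.9788c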